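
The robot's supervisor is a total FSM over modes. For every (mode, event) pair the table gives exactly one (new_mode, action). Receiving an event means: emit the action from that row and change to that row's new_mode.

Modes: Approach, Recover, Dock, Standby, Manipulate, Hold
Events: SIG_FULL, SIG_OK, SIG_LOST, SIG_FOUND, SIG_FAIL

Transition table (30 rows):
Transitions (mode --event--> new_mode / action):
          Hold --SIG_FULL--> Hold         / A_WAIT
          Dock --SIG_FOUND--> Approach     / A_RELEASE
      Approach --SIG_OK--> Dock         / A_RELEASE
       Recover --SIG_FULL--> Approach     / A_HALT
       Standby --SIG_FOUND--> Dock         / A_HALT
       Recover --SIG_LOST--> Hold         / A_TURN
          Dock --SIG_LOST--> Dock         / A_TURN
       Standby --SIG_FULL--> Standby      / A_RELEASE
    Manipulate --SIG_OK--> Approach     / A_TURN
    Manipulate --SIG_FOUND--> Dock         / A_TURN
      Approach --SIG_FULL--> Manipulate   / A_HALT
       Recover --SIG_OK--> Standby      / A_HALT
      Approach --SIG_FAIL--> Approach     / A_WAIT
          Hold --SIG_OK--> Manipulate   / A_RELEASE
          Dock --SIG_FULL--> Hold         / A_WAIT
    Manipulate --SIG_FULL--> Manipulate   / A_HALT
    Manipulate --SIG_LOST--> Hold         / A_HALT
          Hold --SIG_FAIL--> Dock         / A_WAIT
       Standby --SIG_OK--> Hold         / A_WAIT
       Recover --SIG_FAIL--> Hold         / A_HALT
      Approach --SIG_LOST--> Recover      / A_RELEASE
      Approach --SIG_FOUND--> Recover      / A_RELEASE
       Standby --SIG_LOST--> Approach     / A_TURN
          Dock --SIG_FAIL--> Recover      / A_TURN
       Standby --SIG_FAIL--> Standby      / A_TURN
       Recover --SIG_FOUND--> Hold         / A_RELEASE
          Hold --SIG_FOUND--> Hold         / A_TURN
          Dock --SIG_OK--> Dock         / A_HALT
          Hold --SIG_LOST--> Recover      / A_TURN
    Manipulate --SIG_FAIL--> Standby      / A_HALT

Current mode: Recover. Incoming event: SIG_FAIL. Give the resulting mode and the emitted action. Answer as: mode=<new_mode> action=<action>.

mode=Hold action=A_HALT

current mode = Recover; filter table to that mode:
  (Recover, SIG_FULL) → (Approach, A_HALT)
  (Recover, SIG_LOST) → (Hold, A_TURN)
  (Recover, SIG_OK) → (Standby, A_HALT)
  (Recover, SIG_FAIL) → (Hold, A_HALT)  ← event matches
  (Recover, SIG_FOUND) → (Hold, A_RELEASE)
event = SIG_FAIL selects (Hold, A_HALT)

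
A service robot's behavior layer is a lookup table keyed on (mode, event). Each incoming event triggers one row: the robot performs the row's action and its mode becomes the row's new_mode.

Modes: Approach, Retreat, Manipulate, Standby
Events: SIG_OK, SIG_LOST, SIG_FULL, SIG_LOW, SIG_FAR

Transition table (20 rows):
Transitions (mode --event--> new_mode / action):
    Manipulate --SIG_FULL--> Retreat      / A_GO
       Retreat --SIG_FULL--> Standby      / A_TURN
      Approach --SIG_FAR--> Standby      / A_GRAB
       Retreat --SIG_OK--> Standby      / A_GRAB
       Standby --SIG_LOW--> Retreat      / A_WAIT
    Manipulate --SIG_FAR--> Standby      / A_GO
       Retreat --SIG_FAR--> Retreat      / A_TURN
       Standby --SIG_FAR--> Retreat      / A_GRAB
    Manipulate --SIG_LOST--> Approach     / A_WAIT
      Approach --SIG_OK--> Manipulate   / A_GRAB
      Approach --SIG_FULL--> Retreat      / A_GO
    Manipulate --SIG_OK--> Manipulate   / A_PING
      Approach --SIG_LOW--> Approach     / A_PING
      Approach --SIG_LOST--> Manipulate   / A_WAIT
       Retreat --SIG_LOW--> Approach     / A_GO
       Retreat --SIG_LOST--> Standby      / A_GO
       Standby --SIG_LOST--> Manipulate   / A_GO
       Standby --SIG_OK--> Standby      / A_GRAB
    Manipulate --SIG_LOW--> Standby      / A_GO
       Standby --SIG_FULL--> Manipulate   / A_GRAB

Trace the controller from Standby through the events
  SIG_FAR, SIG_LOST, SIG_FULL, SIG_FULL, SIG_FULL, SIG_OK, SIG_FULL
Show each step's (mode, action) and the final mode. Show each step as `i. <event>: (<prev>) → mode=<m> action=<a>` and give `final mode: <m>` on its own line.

final mode: Manipulate

1. SIG_FAR: (Standby) → mode=Retreat action=A_GRAB
2. SIG_LOST: (Retreat) → mode=Standby action=A_GO
3. SIG_FULL: (Standby) → mode=Manipulate action=A_GRAB
4. SIG_FULL: (Manipulate) → mode=Retreat action=A_GO
5. SIG_FULL: (Retreat) → mode=Standby action=A_TURN
6. SIG_OK: (Standby) → mode=Standby action=A_GRAB
7. SIG_FULL: (Standby) → mode=Manipulate action=A_GRAB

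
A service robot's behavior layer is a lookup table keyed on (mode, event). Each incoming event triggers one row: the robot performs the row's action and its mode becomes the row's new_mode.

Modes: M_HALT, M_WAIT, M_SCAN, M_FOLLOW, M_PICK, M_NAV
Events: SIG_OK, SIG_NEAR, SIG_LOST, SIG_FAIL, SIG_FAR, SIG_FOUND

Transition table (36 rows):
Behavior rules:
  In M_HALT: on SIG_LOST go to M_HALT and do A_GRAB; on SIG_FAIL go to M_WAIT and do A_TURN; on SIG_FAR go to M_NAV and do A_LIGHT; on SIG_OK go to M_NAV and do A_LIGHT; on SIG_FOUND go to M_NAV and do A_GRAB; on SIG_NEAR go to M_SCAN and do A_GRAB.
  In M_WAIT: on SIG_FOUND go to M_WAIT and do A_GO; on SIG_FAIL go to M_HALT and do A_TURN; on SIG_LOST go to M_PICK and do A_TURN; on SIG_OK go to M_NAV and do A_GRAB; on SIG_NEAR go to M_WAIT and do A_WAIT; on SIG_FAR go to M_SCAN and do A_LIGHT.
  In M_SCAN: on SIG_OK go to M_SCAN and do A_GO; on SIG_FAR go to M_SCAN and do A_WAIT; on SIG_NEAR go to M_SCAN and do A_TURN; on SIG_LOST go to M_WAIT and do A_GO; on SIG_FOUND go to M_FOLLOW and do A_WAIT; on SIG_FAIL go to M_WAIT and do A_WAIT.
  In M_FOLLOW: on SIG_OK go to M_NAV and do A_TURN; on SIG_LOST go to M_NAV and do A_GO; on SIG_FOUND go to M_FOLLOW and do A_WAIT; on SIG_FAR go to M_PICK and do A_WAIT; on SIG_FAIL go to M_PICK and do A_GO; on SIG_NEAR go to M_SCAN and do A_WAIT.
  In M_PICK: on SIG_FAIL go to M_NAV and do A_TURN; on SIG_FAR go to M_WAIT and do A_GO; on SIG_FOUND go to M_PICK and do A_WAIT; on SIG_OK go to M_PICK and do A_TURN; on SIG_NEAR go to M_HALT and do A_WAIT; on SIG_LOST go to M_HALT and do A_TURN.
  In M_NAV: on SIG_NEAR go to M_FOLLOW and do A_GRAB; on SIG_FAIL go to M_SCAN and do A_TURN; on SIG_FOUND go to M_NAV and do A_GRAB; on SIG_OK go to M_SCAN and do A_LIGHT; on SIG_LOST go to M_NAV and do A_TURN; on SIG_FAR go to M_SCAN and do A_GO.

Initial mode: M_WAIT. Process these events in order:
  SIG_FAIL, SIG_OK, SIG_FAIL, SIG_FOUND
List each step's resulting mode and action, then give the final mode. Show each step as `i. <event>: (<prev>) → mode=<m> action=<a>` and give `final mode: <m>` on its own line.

final mode: M_FOLLOW

1. SIG_FAIL: (M_WAIT) → mode=M_HALT action=A_TURN
2. SIG_OK: (M_HALT) → mode=M_NAV action=A_LIGHT
3. SIG_FAIL: (M_NAV) → mode=M_SCAN action=A_TURN
4. SIG_FOUND: (M_SCAN) → mode=M_FOLLOW action=A_WAIT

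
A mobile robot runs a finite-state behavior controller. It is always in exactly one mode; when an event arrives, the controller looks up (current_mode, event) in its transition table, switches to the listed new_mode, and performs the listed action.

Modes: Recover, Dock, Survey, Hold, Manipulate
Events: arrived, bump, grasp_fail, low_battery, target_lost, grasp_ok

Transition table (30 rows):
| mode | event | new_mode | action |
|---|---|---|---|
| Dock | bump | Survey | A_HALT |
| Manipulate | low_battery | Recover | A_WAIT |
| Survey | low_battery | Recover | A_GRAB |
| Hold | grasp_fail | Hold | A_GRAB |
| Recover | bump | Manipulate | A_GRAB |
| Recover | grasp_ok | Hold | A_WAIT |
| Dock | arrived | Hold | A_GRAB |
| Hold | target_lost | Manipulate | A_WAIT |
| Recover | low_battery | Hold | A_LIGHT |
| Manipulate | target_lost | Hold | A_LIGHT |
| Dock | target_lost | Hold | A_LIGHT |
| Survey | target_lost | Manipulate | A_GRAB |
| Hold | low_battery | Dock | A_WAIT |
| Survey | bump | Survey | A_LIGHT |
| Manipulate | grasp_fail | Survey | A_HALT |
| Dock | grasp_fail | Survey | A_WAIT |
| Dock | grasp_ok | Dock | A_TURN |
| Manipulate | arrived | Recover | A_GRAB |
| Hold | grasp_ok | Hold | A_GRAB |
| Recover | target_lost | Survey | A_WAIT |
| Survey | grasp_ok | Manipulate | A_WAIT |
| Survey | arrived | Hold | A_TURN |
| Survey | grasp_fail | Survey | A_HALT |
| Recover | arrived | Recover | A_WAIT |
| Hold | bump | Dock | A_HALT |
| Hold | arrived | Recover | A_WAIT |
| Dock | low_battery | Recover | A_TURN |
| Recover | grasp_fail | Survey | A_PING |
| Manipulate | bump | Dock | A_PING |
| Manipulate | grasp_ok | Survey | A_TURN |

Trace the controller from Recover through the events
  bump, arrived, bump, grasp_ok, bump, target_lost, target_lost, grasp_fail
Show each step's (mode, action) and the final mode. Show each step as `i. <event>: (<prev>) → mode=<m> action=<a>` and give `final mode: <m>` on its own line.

final mode: Hold

1. bump: (Recover) → mode=Manipulate action=A_GRAB
2. arrived: (Manipulate) → mode=Recover action=A_GRAB
3. bump: (Recover) → mode=Manipulate action=A_GRAB
4. grasp_ok: (Manipulate) → mode=Survey action=A_TURN
5. bump: (Survey) → mode=Survey action=A_LIGHT
6. target_lost: (Survey) → mode=Manipulate action=A_GRAB
7. target_lost: (Manipulate) → mode=Hold action=A_LIGHT
8. grasp_fail: (Hold) → mode=Hold action=A_GRAB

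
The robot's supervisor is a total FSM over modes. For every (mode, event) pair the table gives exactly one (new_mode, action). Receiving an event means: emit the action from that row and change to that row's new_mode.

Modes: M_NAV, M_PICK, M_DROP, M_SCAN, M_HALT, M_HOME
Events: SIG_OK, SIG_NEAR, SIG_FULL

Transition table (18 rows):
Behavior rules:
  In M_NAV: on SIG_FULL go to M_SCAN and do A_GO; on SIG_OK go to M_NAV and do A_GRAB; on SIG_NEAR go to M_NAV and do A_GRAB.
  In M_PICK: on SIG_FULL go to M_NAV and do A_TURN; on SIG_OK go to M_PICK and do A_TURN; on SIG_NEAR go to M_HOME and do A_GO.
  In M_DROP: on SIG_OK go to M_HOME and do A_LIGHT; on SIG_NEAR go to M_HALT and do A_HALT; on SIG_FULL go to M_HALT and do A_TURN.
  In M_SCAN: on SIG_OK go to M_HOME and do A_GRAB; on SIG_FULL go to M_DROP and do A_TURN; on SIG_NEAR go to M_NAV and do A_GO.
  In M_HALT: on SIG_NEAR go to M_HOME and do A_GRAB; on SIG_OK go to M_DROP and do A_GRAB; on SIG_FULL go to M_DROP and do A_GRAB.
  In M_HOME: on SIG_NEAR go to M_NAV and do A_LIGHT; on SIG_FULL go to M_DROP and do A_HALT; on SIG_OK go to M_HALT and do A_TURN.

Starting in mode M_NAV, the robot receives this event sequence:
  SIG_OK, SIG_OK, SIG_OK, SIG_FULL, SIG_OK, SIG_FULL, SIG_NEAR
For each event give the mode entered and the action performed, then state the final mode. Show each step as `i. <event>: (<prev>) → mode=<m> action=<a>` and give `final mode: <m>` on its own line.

1. SIG_OK: (M_NAV) → mode=M_NAV action=A_GRAB
2. SIG_OK: (M_NAV) → mode=M_NAV action=A_GRAB
3. SIG_OK: (M_NAV) → mode=M_NAV action=A_GRAB
4. SIG_FULL: (M_NAV) → mode=M_SCAN action=A_GO
5. SIG_OK: (M_SCAN) → mode=M_HOME action=A_GRAB
6. SIG_FULL: (M_HOME) → mode=M_DROP action=A_HALT
7. SIG_NEAR: (M_DROP) → mode=M_HALT action=A_HALT

final mode: M_HALT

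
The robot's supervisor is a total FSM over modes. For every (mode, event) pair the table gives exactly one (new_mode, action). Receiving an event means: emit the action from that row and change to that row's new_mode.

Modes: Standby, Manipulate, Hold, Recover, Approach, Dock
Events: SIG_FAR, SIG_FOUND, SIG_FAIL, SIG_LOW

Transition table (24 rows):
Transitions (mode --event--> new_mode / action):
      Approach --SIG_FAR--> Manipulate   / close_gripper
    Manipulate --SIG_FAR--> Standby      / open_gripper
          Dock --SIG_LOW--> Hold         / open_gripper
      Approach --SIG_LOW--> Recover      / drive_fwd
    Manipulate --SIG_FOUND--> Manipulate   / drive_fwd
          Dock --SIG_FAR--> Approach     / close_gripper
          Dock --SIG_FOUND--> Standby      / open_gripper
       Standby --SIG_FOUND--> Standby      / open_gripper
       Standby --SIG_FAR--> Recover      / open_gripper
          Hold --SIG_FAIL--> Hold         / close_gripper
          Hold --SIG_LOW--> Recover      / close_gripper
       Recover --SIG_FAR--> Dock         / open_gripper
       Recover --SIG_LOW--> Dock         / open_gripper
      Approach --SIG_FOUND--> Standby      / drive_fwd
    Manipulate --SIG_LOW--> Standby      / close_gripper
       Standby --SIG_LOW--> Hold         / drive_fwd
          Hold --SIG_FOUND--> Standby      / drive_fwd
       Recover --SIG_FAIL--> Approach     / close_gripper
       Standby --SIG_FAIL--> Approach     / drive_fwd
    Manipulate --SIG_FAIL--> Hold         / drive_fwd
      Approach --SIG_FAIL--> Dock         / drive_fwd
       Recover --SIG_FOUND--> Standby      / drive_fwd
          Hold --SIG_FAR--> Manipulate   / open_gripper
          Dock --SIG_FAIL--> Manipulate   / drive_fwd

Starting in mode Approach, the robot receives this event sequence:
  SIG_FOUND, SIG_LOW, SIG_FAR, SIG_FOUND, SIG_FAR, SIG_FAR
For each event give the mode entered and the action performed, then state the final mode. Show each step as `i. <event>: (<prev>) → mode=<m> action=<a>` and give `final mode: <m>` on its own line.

1. SIG_FOUND: (Approach) → mode=Standby action=drive_fwd
2. SIG_LOW: (Standby) → mode=Hold action=drive_fwd
3. SIG_FAR: (Hold) → mode=Manipulate action=open_gripper
4. SIG_FOUND: (Manipulate) → mode=Manipulate action=drive_fwd
5. SIG_FAR: (Manipulate) → mode=Standby action=open_gripper
6. SIG_FAR: (Standby) → mode=Recover action=open_gripper

final mode: Recover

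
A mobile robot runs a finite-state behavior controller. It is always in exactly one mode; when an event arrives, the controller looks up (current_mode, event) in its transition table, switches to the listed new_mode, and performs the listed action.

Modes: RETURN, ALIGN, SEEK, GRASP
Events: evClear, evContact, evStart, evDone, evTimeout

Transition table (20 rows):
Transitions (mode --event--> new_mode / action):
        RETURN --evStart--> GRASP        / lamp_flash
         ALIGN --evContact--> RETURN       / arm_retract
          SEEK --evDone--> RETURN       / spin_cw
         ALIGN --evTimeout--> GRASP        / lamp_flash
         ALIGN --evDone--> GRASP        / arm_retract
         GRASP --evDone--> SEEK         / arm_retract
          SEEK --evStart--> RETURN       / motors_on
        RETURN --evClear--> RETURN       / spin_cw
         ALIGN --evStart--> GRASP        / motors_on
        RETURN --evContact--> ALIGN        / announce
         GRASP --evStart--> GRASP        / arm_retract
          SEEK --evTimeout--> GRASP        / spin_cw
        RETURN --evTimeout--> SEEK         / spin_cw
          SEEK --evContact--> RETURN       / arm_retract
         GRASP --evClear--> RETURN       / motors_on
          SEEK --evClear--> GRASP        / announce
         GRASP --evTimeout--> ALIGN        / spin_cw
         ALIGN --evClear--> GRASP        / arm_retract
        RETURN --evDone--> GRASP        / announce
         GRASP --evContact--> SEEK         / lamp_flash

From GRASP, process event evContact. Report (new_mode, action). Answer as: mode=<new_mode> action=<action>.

mode=SEEK action=lamp_flash

current mode = GRASP; filter table to that mode:
  (GRASP, evDone) → (SEEK, arm_retract)
  (GRASP, evStart) → (GRASP, arm_retract)
  (GRASP, evClear) → (RETURN, motors_on)
  (GRASP, evTimeout) → (ALIGN, spin_cw)
  (GRASP, evContact) → (SEEK, lamp_flash)  ← event matches
event = evContact selects (SEEK, lamp_flash)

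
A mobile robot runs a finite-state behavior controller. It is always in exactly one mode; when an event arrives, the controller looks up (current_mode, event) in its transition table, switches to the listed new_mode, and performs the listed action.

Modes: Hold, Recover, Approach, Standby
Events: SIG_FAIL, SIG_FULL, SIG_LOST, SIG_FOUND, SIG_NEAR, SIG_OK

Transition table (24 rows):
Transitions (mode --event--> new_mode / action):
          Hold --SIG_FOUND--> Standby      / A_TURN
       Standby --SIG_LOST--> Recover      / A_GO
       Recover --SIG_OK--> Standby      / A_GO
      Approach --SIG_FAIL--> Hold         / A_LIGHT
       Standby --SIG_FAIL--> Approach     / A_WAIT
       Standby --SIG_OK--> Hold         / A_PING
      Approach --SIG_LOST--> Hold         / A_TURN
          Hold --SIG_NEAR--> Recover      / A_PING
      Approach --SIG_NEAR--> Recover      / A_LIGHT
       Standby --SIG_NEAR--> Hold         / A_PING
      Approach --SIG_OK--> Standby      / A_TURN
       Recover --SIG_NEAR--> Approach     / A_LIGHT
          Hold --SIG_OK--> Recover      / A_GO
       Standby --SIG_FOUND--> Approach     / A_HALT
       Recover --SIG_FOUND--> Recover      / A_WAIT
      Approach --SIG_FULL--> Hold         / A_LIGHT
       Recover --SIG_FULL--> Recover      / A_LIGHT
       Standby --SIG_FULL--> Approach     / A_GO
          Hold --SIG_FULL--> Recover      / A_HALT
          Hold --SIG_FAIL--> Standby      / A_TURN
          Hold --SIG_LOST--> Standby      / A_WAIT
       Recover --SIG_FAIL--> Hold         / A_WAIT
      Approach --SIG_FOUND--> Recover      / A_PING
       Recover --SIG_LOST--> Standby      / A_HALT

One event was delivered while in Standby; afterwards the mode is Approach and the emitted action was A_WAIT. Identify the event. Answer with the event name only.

try SIG_FAIL: (Standby, SIG_FAIL) → (Approach, A_WAIT)  ← matches
try SIG_FULL: (Standby, SIG_FULL) → (Approach, A_GO)
try SIG_LOST: (Standby, SIG_LOST) → (Recover, A_GO)
try SIG_FOUND: (Standby, SIG_FOUND) → (Approach, A_HALT)
try SIG_NEAR: (Standby, SIG_NEAR) → (Hold, A_PING)
try SIG_OK: (Standby, SIG_OK) → (Hold, A_PING)

SIG_FAIL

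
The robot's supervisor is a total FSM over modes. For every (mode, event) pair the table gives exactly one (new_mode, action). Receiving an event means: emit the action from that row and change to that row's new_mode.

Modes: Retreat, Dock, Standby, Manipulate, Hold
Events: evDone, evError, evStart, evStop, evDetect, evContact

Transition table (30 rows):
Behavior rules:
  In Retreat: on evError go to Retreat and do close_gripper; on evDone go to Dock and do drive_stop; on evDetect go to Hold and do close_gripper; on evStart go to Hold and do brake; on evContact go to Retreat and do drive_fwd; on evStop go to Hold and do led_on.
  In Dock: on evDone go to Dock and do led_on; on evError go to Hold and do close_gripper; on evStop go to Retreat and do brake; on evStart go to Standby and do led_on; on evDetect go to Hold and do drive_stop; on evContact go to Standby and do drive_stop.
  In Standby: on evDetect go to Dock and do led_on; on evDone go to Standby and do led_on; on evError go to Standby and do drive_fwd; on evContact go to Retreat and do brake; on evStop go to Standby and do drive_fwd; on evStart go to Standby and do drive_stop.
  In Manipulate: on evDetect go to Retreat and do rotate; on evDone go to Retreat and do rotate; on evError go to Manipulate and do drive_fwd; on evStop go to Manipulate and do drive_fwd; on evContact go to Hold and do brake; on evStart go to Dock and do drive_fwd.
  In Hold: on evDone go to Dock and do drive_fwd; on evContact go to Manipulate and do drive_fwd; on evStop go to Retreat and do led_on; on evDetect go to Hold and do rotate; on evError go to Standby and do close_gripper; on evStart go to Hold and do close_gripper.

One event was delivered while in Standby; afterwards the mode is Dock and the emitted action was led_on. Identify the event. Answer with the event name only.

try evDone: (Standby, evDone) → (Standby, led_on)
try evError: (Standby, evError) → (Standby, drive_fwd)
try evStart: (Standby, evStart) → (Standby, drive_stop)
try evStop: (Standby, evStop) → (Standby, drive_fwd)
try evDetect: (Standby, evDetect) → (Dock, led_on)  ← matches
try evContact: (Standby, evContact) → (Retreat, brake)

evDetect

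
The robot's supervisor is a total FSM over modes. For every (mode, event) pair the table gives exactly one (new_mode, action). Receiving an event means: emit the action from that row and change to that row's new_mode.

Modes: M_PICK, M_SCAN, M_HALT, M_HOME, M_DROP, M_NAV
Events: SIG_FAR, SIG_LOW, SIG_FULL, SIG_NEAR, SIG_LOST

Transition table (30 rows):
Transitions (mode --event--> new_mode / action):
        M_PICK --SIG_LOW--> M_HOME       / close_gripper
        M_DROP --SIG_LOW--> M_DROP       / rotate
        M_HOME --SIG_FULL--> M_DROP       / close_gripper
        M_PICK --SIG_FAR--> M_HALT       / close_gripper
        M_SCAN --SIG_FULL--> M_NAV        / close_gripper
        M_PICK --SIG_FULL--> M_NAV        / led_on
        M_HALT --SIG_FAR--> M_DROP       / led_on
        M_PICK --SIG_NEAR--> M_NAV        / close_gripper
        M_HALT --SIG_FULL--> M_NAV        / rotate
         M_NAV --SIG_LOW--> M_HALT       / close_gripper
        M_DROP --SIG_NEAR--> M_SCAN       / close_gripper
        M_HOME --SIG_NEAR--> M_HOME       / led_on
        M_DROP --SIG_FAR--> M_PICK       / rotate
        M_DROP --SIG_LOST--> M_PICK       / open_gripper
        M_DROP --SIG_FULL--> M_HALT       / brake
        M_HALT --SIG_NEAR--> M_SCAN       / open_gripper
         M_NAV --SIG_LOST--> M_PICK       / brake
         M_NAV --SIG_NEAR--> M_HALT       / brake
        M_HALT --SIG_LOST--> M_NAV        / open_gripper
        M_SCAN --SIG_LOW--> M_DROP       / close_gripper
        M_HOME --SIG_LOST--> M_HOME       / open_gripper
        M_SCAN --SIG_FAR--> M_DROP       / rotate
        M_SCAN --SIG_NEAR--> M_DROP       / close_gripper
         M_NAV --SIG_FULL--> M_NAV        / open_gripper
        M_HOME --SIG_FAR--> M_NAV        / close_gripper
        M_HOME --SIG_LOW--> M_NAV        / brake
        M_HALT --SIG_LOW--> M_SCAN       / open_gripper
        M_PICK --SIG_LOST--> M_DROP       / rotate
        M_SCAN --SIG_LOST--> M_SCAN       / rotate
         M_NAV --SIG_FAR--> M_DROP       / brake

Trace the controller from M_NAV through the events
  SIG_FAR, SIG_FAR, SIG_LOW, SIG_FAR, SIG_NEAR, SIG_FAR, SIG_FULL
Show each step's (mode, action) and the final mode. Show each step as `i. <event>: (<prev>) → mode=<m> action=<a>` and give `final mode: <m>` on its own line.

final mode: M_HALT

1. SIG_FAR: (M_NAV) → mode=M_DROP action=brake
2. SIG_FAR: (M_DROP) → mode=M_PICK action=rotate
3. SIG_LOW: (M_PICK) → mode=M_HOME action=close_gripper
4. SIG_FAR: (M_HOME) → mode=M_NAV action=close_gripper
5. SIG_NEAR: (M_NAV) → mode=M_HALT action=brake
6. SIG_FAR: (M_HALT) → mode=M_DROP action=led_on
7. SIG_FULL: (M_DROP) → mode=M_HALT action=brake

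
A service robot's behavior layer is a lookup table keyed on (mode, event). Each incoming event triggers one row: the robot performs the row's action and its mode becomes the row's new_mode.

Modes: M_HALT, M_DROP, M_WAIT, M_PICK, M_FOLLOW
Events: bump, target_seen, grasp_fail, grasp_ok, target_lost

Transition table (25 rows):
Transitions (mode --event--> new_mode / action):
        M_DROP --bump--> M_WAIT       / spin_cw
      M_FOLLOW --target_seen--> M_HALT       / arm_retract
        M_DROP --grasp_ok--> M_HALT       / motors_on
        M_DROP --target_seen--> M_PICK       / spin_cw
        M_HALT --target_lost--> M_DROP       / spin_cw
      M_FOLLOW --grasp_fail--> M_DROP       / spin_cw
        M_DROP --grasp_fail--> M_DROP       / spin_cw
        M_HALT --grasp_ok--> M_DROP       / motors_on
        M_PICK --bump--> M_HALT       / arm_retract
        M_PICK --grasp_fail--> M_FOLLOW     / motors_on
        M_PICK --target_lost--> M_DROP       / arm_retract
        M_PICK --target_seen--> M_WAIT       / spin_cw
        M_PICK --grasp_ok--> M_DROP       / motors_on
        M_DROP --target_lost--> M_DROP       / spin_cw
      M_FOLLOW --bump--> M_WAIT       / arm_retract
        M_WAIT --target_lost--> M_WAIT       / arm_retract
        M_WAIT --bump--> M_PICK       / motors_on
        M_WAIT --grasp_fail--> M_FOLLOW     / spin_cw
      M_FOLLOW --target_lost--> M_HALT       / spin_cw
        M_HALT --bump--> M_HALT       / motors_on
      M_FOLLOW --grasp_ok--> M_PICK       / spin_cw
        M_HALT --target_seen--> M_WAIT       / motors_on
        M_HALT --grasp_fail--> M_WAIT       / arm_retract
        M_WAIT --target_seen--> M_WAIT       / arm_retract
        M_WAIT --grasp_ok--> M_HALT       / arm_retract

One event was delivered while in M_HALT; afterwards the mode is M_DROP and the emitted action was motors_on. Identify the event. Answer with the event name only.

grasp_ok

try bump: (M_HALT, bump) → (M_HALT, motors_on)
try target_seen: (M_HALT, target_seen) → (M_WAIT, motors_on)
try grasp_fail: (M_HALT, grasp_fail) → (M_WAIT, arm_retract)
try grasp_ok: (M_HALT, grasp_ok) → (M_DROP, motors_on)  ← matches
try target_lost: (M_HALT, target_lost) → (M_DROP, spin_cw)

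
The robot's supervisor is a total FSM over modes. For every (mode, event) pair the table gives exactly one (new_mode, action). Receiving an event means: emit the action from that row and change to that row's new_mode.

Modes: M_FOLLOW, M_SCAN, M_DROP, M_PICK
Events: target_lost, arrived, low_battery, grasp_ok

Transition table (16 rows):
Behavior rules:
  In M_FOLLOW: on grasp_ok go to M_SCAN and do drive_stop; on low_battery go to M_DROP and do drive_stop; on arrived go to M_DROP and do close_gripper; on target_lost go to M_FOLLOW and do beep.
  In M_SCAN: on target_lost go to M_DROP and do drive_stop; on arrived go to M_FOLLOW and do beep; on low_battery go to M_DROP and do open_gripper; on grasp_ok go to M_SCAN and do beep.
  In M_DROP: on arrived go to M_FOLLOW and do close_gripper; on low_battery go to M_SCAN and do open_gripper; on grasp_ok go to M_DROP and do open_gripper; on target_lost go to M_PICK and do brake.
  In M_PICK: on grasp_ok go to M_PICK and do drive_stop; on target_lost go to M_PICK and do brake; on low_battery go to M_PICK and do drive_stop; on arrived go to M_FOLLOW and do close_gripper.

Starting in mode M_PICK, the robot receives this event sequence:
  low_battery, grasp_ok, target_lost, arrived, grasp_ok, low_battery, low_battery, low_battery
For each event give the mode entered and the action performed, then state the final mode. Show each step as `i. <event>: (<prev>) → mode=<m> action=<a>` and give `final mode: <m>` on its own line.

1. low_battery: (M_PICK) → mode=M_PICK action=drive_stop
2. grasp_ok: (M_PICK) → mode=M_PICK action=drive_stop
3. target_lost: (M_PICK) → mode=M_PICK action=brake
4. arrived: (M_PICK) → mode=M_FOLLOW action=close_gripper
5. grasp_ok: (M_FOLLOW) → mode=M_SCAN action=drive_stop
6. low_battery: (M_SCAN) → mode=M_DROP action=open_gripper
7. low_battery: (M_DROP) → mode=M_SCAN action=open_gripper
8. low_battery: (M_SCAN) → mode=M_DROP action=open_gripper

final mode: M_DROP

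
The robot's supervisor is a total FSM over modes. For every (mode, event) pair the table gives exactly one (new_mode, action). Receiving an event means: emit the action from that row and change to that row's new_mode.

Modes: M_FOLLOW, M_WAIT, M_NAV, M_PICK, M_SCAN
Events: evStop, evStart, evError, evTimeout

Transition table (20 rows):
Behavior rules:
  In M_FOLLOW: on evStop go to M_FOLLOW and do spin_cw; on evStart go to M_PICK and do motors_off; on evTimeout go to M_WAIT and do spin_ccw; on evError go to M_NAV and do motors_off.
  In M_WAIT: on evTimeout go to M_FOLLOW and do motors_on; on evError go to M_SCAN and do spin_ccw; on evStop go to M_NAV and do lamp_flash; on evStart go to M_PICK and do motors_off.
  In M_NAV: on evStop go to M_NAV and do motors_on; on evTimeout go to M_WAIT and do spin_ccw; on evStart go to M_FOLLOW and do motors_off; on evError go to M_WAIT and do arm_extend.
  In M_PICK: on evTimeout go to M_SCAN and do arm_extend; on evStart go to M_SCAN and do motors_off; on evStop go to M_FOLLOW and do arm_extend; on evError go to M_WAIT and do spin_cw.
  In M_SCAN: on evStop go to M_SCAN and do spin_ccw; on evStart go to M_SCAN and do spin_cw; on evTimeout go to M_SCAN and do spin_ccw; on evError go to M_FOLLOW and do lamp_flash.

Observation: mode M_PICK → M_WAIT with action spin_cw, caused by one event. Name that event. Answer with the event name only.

evError

try evStop: (M_PICK, evStop) → (M_FOLLOW, arm_extend)
try evStart: (M_PICK, evStart) → (M_SCAN, motors_off)
try evError: (M_PICK, evError) → (M_WAIT, spin_cw)  ← matches
try evTimeout: (M_PICK, evTimeout) → (M_SCAN, arm_extend)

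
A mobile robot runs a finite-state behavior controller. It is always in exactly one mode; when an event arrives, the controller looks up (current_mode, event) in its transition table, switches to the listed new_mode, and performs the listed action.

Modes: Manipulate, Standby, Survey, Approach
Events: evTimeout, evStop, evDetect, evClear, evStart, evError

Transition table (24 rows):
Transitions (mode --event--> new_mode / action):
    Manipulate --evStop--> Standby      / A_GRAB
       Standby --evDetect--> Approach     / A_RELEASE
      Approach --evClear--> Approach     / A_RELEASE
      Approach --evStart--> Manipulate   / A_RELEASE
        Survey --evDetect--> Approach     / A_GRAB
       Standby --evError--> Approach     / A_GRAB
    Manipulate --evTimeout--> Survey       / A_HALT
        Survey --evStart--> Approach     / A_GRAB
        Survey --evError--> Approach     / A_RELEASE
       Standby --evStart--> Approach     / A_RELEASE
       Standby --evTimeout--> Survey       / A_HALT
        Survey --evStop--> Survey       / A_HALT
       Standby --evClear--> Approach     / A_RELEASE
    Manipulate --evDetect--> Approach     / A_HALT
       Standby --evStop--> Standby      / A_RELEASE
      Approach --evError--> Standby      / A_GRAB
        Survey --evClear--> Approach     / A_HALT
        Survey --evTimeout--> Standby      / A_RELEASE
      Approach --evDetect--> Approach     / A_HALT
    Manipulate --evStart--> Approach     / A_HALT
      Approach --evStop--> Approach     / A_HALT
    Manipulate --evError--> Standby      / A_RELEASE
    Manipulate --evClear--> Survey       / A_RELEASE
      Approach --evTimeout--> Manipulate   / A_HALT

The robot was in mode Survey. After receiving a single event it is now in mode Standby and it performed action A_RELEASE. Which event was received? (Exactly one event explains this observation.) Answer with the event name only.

evTimeout

try evTimeout: (Survey, evTimeout) → (Standby, A_RELEASE)  ← matches
try evStop: (Survey, evStop) → (Survey, A_HALT)
try evDetect: (Survey, evDetect) → (Approach, A_GRAB)
try evClear: (Survey, evClear) → (Approach, A_HALT)
try evStart: (Survey, evStart) → (Approach, A_GRAB)
try evError: (Survey, evError) → (Approach, A_RELEASE)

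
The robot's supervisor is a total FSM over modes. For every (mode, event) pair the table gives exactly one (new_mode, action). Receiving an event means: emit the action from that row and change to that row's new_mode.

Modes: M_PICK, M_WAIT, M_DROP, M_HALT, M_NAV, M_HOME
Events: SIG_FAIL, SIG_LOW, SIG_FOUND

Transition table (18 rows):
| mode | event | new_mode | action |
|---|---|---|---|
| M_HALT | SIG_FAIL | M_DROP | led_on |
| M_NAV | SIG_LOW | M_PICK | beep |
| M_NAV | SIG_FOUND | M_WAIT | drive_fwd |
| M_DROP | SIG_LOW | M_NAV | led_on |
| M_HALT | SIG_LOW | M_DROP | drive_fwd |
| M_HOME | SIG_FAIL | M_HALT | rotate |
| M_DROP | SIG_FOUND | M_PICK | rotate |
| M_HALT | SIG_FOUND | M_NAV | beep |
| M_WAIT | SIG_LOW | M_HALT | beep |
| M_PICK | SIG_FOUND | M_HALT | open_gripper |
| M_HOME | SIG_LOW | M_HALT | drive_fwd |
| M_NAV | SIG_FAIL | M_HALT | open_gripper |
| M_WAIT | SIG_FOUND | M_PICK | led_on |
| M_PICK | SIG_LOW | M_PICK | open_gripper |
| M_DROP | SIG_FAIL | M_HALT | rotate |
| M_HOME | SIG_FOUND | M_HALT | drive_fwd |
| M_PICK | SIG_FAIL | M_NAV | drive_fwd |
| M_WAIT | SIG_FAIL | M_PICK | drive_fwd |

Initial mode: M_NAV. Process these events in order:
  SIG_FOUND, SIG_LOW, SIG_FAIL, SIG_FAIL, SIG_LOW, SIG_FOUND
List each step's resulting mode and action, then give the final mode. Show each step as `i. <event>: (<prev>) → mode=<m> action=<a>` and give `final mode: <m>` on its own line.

1. SIG_FOUND: (M_NAV) → mode=M_WAIT action=drive_fwd
2. SIG_LOW: (M_WAIT) → mode=M_HALT action=beep
3. SIG_FAIL: (M_HALT) → mode=M_DROP action=led_on
4. SIG_FAIL: (M_DROP) → mode=M_HALT action=rotate
5. SIG_LOW: (M_HALT) → mode=M_DROP action=drive_fwd
6. SIG_FOUND: (M_DROP) → mode=M_PICK action=rotate

final mode: M_PICK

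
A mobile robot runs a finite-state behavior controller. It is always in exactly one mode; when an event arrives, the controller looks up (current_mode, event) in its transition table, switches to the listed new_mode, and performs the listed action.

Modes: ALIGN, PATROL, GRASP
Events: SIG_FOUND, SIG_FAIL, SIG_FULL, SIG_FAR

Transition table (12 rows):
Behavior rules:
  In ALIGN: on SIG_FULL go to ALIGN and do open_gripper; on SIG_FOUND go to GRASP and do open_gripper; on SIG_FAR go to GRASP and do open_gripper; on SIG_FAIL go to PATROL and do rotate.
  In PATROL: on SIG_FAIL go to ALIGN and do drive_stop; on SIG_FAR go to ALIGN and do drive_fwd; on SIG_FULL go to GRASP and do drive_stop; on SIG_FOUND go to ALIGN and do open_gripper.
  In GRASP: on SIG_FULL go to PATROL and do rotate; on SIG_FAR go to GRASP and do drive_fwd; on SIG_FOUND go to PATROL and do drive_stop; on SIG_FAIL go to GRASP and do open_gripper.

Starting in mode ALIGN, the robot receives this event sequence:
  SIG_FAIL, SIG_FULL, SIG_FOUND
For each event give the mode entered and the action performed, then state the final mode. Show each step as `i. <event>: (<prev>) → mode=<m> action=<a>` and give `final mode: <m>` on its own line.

1. SIG_FAIL: (ALIGN) → mode=PATROL action=rotate
2. SIG_FULL: (PATROL) → mode=GRASP action=drive_stop
3. SIG_FOUND: (GRASP) → mode=PATROL action=drive_stop

final mode: PATROL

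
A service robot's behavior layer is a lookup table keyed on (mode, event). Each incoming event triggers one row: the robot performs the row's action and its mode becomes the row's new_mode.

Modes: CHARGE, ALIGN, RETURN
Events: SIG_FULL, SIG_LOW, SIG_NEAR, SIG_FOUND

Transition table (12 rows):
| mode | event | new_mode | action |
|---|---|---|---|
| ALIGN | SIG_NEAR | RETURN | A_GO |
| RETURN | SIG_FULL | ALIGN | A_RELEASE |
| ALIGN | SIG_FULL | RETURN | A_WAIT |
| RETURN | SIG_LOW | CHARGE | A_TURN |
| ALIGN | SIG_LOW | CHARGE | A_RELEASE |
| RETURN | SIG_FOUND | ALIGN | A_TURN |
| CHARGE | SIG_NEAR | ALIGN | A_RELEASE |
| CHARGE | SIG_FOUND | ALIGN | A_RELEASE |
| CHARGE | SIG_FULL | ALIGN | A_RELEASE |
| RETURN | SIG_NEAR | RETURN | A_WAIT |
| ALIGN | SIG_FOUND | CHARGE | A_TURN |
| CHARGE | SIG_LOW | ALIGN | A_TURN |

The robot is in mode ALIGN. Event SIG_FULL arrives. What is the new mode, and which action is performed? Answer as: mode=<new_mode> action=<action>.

mode=RETURN action=A_WAIT

current mode = ALIGN; filter table to that mode:
  (ALIGN, SIG_NEAR) → (RETURN, A_GO)
  (ALIGN, SIG_FULL) → (RETURN, A_WAIT)  ← event matches
  (ALIGN, SIG_LOW) → (CHARGE, A_RELEASE)
  (ALIGN, SIG_FOUND) → (CHARGE, A_TURN)
event = SIG_FULL selects (RETURN, A_WAIT)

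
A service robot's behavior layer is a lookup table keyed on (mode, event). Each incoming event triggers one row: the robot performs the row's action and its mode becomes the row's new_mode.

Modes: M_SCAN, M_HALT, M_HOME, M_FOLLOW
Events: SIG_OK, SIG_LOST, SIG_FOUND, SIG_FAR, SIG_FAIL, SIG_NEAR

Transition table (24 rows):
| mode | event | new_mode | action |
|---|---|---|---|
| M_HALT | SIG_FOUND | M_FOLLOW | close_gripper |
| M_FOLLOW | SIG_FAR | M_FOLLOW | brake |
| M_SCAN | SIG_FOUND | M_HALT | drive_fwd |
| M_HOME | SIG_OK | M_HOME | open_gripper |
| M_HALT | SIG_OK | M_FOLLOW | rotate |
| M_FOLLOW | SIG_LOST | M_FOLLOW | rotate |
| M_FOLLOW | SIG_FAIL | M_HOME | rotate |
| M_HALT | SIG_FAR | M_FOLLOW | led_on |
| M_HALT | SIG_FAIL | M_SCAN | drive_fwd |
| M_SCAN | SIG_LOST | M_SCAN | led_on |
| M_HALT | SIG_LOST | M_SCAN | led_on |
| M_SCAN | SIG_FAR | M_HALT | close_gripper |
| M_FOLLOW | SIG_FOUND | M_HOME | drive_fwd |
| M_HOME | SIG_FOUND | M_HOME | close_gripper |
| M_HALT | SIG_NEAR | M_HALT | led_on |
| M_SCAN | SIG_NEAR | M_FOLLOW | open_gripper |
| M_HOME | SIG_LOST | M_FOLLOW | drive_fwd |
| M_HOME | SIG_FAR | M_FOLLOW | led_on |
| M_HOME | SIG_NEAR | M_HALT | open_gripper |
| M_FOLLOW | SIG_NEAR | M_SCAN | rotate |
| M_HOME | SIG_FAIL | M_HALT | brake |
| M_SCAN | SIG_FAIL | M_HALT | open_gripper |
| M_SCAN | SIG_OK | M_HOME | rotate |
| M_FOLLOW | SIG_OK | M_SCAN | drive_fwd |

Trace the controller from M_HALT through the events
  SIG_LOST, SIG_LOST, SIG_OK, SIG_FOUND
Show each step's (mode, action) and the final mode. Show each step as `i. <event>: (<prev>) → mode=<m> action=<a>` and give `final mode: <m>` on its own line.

final mode: M_HOME

1. SIG_LOST: (M_HALT) → mode=M_SCAN action=led_on
2. SIG_LOST: (M_SCAN) → mode=M_SCAN action=led_on
3. SIG_OK: (M_SCAN) → mode=M_HOME action=rotate
4. SIG_FOUND: (M_HOME) → mode=M_HOME action=close_gripper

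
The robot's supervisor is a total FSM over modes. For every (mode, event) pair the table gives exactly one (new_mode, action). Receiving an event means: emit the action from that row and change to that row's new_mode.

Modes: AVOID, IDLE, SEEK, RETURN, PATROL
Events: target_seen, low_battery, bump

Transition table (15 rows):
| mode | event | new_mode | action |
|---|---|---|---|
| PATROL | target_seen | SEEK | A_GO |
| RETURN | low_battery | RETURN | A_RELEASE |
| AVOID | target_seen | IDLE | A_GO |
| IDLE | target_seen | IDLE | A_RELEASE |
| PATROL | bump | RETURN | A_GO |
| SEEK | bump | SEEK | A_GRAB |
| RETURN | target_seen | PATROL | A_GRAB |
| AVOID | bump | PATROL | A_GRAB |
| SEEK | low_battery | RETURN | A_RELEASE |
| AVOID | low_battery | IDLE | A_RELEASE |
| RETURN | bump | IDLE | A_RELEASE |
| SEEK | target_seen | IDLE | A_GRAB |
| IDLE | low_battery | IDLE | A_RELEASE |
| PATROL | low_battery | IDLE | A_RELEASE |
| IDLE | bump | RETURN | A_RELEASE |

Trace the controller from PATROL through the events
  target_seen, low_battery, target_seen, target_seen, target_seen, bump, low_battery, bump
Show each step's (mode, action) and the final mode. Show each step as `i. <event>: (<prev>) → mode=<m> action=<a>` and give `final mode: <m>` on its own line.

final mode: IDLE

1. target_seen: (PATROL) → mode=SEEK action=A_GO
2. low_battery: (SEEK) → mode=RETURN action=A_RELEASE
3. target_seen: (RETURN) → mode=PATROL action=A_GRAB
4. target_seen: (PATROL) → mode=SEEK action=A_GO
5. target_seen: (SEEK) → mode=IDLE action=A_GRAB
6. bump: (IDLE) → mode=RETURN action=A_RELEASE
7. low_battery: (RETURN) → mode=RETURN action=A_RELEASE
8. bump: (RETURN) → mode=IDLE action=A_RELEASE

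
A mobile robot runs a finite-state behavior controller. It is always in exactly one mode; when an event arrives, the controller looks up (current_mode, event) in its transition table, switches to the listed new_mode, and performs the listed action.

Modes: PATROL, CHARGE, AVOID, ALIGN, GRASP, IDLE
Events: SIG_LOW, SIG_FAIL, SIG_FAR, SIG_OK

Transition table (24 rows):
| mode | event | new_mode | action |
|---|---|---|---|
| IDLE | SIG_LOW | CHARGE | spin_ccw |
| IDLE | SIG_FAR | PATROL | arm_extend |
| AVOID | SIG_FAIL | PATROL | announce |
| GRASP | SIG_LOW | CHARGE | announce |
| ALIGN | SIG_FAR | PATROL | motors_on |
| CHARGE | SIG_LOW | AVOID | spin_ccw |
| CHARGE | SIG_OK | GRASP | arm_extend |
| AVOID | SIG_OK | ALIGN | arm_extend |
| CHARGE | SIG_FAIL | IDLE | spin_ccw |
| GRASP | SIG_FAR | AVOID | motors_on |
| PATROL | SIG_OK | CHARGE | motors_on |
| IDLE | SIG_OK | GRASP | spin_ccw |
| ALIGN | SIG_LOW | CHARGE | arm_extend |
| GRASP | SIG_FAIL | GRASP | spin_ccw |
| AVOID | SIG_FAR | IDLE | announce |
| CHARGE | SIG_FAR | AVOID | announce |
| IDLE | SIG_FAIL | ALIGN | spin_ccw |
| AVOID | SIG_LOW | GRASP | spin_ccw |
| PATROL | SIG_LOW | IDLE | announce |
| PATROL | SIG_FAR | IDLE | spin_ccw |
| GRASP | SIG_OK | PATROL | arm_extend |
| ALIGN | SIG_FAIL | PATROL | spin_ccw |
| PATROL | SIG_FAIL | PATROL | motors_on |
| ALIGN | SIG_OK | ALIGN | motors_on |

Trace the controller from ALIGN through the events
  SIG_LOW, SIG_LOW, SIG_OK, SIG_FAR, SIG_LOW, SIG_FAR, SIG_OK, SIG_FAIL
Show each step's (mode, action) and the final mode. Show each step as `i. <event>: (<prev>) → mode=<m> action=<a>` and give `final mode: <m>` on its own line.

1. SIG_LOW: (ALIGN) → mode=CHARGE action=arm_extend
2. SIG_LOW: (CHARGE) → mode=AVOID action=spin_ccw
3. SIG_OK: (AVOID) → mode=ALIGN action=arm_extend
4. SIG_FAR: (ALIGN) → mode=PATROL action=motors_on
5. SIG_LOW: (PATROL) → mode=IDLE action=announce
6. SIG_FAR: (IDLE) → mode=PATROL action=arm_extend
7. SIG_OK: (PATROL) → mode=CHARGE action=motors_on
8. SIG_FAIL: (CHARGE) → mode=IDLE action=spin_ccw

final mode: IDLE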